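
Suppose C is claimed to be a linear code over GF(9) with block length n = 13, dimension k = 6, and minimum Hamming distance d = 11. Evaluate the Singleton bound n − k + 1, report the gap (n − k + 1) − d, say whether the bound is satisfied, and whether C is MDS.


Singleton RHS = n − k + 1 = 8, slack = -3, bound violated (no such code; not MDS).

Singleton bound: d ≤ n − k + 1.
Here n = 13, k = 6, so n − k + 1 = 8.
Given d = 11, check d ≤ 8: NO.
Slack = (n − k + 1) − d = -3.
The slack is negative: d = 11 exceeds n − k + 1 = 8 by 3, so the Singleton bound is violated and no linear [13, 6, 11]_9 code can exist. In particular it is not MDS (MDS requires d = n − k + 1 exactly).
Description: the claimed parameters are [13, 6, 11]_9; such a code would be impossible (violates the Singleton bound).


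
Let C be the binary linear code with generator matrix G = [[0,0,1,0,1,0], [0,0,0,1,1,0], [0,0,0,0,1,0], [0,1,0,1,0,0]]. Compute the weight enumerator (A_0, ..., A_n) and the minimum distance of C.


Weight distribution: A_0 = 1, A_1 = 4, A_2 = 6, A_3 = 4, A_4 = 1. Minimum distance d = 1.

Enumerate all 2^4 = 16 messages m ∈ F_2^4.
For each, compute codeword c = mG in F_2^6, then tally its weight.
  m = 0000 → c = 000000, weight = 0.
  m = 1000 → c = 001010, weight = 2.
  m = 0100 → c = 000110, weight = 2.
  m = 1100 → c = 001100, weight = 2.
  m = 0010 → c = 000010, weight = 1.
  m = 1010 → c = 001000, weight = 1.
  m = 0110 → c = 000100, weight = 1.
  m = 1110 → c = 001110, weight = 3.
  m = 0001 → c = 010100, weight = 2.
  m = 1001 → c = 011110, weight = 4.
  m = 0101 → c = 010010, weight = 2.
  m = 1101 → c = 011000, weight = 2.
  m = 0011 → c = 010110, weight = 3.
  m = 1011 → c = 011100, weight = 3.
  m = 0111 → c = 010000, weight = 1.
  m = 1111 → c = 011010, weight = 3.
Tally weights:
  weight 0: 1 codewords.
  weight 1: 4 codewords.
  weight 2: 6 codewords.
  weight 3: 4 codewords.
  weight 4: 1 codewords.
Minimum distance d = smallest w > 0 with A_w > 0 = 1.
Sanity: Σ A_w = 16 = 2^4 = 16 ✓.


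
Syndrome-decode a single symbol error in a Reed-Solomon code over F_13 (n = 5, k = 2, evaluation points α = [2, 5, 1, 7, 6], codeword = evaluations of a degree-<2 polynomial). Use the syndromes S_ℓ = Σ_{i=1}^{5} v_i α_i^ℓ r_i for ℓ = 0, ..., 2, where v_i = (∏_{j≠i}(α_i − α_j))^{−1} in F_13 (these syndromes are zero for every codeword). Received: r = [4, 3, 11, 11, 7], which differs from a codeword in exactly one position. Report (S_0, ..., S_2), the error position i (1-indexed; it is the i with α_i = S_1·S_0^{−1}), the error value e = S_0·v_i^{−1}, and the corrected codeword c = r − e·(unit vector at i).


S = (8, 8, 8), error at position 3, error magnitude e = 11, c = [4, 3, 0, 11, 7].

Step 1: column multipliers v_i = (∏_{j≠i}(α_i − α_j))^{−1} mod 13.
  i = 1 (α = 2): (2−5)(2−1)(2−7)(2−6) = (−3)·1·(−5)·(−4) = −60 ≡ 5, so v_1 = 5^{−1} = 8 (mod 13).
  i = 2 (α = 5): (5−2)(5−1)(5−7)(5−6) = 3·4·(−2)·(−1) = 24 ≡ 11, so v_2 = 11^{−1} = 6 (mod 13).
  i = 3 (α = 1): (1−2)(1−5)(1−7)(1−6) = (−1)·(−4)·(−6)·(−5) = 120 ≡ 3, so v_3 = 3^{−1} = 9 (mod 13).
  i = 4 (α = 7): (7−2)(7−5)(7−1)(7−6) = 5·2·6·1 = 60 ≡ 8, so v_4 = 8^{−1} = 5 (mod 13).
  i = 5 (α = 6): (6−2)(6−5)(6−1)(6−7) = 4·1·5·(−1) = −20 ≡ 6, so v_5 = 6^{−1} = 11 (mod 13).
  v = [8, 6, 9, 5, 11].
Step 2: syndromes of r = [4, 3, 11, 11, 7] (all sums mod 13).
  S_0 = Σ v_i r_i = 8·4 + 6·3 + 9·11 + 5·11 + 11·7 = 281 ≡ 8.
  S_1 = Σ v_i α_i r_i = 8·2·4 + 6·5·3 + 9·1·11 + 5·7·11 + 11·6·7 = 1100 ≡ 8.
  α_i^2 mod 13 = [4, 12, 1, 10, 10].
  S_2 = Σ v_i α_i^2 r_i = 8·4·4 + 6·12·3 + 9·1·11 + 5·10·11 + 11·10·7 = 1763 ≡ 8.
  S = (8, 8, 8) ≠ 0, so r is not a codeword (an error is present).
Step 3: locate the error. For a single error e at position i, S_ℓ = v_i·e·α_i^ℓ, so α_err = S_1/S_0.
  S_0^{−1} = 8^{−1} = 5 (mod 13), so α_err = 8·5 = 40 ≡ 1 = α_3. Error position i = 3.
  Consistency check: S_2/S_1 = 8·5 = 40 ≡ 1 = α_err ✓ (single-error assumption holds).
Step 4: error magnitude e = S_0/v_3 = S_0·∏_{j≠3}(α_3 − α_j) = 8·3 = 24 ≡ 11 (mod 13).
Step 5: correct position 3: c_3 = r_3 − e = 11 − 11 ≡ 0 (mod 13). Hence c = [4, 3, 0, 11, 7].
  Check: interpolating c through the α_i gives m(x) = 9 + 4·x (degree < 2) with m(α_i) = c_i for every i, so c is indeed a codeword.


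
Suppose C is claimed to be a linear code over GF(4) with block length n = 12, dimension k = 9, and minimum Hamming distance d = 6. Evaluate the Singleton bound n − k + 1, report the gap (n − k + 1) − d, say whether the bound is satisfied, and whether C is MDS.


Singleton RHS = n − k + 1 = 4, slack = -2, bound violated (no such code; not MDS).

Singleton bound: d ≤ n − k + 1.
Here n = 12, k = 9, so n − k + 1 = 4.
Given d = 6, check d ≤ 4: NO.
Slack = (n − k + 1) − d = -2.
The slack is negative: d = 6 exceeds n − k + 1 = 4 by 2, so the Singleton bound is violated and no linear [12, 9, 6]_4 code can exist. In particular it is not MDS (MDS requires d = n − k + 1 exactly).
Description: the claimed parameters are [12, 9, 6]_4; such a code would be impossible (violates the Singleton bound).


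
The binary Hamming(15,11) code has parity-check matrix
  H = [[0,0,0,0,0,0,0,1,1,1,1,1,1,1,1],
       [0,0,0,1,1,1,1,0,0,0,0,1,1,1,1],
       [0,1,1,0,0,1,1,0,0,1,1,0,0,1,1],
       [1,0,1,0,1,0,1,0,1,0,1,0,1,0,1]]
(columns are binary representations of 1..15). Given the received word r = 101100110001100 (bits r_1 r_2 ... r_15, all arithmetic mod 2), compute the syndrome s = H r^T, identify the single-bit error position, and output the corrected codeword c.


s = (1, 0, 0, 0)^T, error position = 8, corrected codeword c = 101100100001100

Compute s = H r^T mod 2 one row at a time:
  s_1 = 1 + 0 + 0 + 0 + 1 + 1 + 0 + 0 = 3 ≡ 1 (mod 2).
  s_2 = 1 + 0 + 0 + 1 + 1 + 1 + 0 + 0 = 4 ≡ 0 (mod 2).
  s_3 = 0 + 1 + 0 + 1 + 0 + 0 + 0 + 0 = 2 ≡ 0 (mod 2).
  s_4 = 1 + 1 + 0 + 1 + 0 + 0 + 1 + 0 = 4 ≡ 0 (mod 2).
s = (1, 0, 0, 0)^T — this equals column 8 of H (binary 1000), so error is at position 8.
Correct: flip bit 8 of r = 101100110001100 to get c = 101100100001100.


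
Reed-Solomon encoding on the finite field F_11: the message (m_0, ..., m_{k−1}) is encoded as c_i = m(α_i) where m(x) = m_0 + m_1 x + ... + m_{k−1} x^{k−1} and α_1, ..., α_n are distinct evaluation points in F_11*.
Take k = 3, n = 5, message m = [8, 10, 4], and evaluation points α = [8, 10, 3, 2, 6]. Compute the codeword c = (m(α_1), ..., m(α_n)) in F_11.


c = [3, 2, 8, 0, 3]

Message polynomial: m(x) = 8 + 10·x + 4·x^2 (mod 11).
For each evaluation point α_i, compute m(α_i) mod 11:
  α_1 = 8: Horner steps 4 → 9 → 3, so m(8) = 3.
  α_2 = 10: Horner steps 4 → 6 → 2, so m(10) = 2.
  α_3 = 3: Horner steps 4 → 0 → 8, so m(3) = 8.
  α_4 = 2: Horner steps 4 → 7 → 0, so m(2) = 0.
  α_5 = 6: Horner steps 4 → 1 → 3, so m(6) = 3.
Codeword c = [3, 2, 8, 0, 3] ∈ F_11^5.


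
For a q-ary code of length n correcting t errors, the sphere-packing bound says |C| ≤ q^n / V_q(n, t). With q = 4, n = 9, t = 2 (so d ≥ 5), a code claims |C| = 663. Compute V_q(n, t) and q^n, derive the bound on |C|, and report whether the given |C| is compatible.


V_q(n, t) = 352, q^n = 262144, Hamming bound = 744, |C| = 663 ≤ bound (satisfied).

Step 1: Compute V_q(n, t) = Σ_{j=0}^2 C(n, j) (q−1)^j.
  j = 0: C(9,0)·(3)^0 = 1·1 = 1.
  j = 1: C(9,1)·(3)^1 = 9·3 = 27.
  j = 2: C(9,2)·(3)^2 = 36·9 = 324.
  V_q(n, t) = 1 + 27 + 324 = 352.
Step 2: q^n = 4^9 = 262144.
Step 3: Hamming bound ⌊q^n / V_q(n,t)⌋ = ⌊262144/352⌋ = 744.
Step 4: Compare |C| = 663 to 744: satisfied.
The claimed |C| lies below the Hamming bound.


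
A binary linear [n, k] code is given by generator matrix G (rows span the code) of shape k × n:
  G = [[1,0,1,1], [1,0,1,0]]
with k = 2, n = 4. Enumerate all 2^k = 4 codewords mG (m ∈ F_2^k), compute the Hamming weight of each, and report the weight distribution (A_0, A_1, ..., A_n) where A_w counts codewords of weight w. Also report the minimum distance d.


Weight distribution: A_0 = 1, A_1 = 1, A_2 = 1, A_3 = 1. Minimum distance d = 1.

Enumerate all 2^2 = 4 messages m ∈ F_2^2.
For each, compute codeword c = mG in F_2^4, then tally its weight.
  m = 00 → c = 0000, weight = 0.
  m = 10 → c = 1011, weight = 3.
  m = 01 → c = 1010, weight = 2.
  m = 11 → c = 0001, weight = 1.
Tally weights:
  weight 0: 1 codewords.
  weight 1: 1 codewords.
  weight 2: 1 codewords.
  weight 3: 1 codewords.
Minimum distance d = smallest w > 0 with A_w > 0 = 1.
Sanity: Σ A_w = 4 = 2^2 = 4 ✓.


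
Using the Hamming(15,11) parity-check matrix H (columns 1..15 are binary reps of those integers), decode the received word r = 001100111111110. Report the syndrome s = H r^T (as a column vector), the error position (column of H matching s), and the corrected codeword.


s = (1, 1, 1, 1)^T, error position = 15, corrected codeword c = 001100111111111

Compute s = H r^T mod 2 one row at a time:
  s_1 = 1 + 1 + 1 + 1 + 1 + 1 + 1 + 0 = 7 ≡ 1 (mod 2).
  s_2 = 1 + 0 + 0 + 1 + 1 + 1 + 1 + 0 = 5 ≡ 1 (mod 2).
  s_3 = 0 + 1 + 0 + 1 + 1 + 1 + 1 + 0 = 5 ≡ 1 (mod 2).
  s_4 = 0 + 1 + 0 + 1 + 1 + 1 + 1 + 0 = 5 ≡ 1 (mod 2).
s = (1, 1, 1, 1)^T — this equals column 15 of H (binary 1111), so error is at position 15.
Correct: flip bit 15 of r = 001100111111110 to get c = 001100111111111.


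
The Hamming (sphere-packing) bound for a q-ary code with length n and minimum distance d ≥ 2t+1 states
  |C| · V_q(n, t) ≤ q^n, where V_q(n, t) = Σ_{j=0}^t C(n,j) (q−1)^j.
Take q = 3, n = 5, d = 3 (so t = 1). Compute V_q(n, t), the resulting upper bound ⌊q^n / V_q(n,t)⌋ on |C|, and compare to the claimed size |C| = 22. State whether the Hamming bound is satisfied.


V_q(n, t) = 11, q^n = 243, Hamming bound = 22, |C| = 22 ≤ bound (satisfied).

Step 1: Compute V_q(n, t) = Σ_{j=0}^1 C(n, j) (q−1)^j.
  j = 0: C(5,0)·(2)^0 = 1·1 = 1.
  j = 1: C(5,1)·(2)^1 = 5·2 = 10.
  V_q(n, t) = 1 + 10 = 11.
Step 2: q^n = 3^5 = 243.
Step 3: Hamming bound ⌊q^n / V_q(n,t)⌋ = ⌊243/11⌋ = 22.
Step 4: Compare |C| = 22 to 22: satisfied.
The claimed |C| lies at the Hamming bound (tight).


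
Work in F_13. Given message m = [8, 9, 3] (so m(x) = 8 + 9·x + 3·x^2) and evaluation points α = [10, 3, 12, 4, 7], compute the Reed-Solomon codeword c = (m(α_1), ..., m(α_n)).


c = [8, 10, 2, 1, 10]

Message polynomial: m(x) = 8 + 9·x + 3·x^2 (mod 13).
For each evaluation point α_i, compute m(α_i) mod 13:
  α_1 = 10: Horner steps 3 → 0 → 8, so m(10) = 8.
  α_2 = 3: Horner steps 3 → 5 → 10, so m(3) = 10.
  α_3 = 12: Horner steps 3 → 6 → 2, so m(12) = 2.
  α_4 = 4: Horner steps 3 → 8 → 1, so m(4) = 1.
  α_5 = 7: Horner steps 3 → 4 → 10, so m(7) = 10.
Codeword c = [8, 10, 2, 1, 10] ∈ F_13^5.


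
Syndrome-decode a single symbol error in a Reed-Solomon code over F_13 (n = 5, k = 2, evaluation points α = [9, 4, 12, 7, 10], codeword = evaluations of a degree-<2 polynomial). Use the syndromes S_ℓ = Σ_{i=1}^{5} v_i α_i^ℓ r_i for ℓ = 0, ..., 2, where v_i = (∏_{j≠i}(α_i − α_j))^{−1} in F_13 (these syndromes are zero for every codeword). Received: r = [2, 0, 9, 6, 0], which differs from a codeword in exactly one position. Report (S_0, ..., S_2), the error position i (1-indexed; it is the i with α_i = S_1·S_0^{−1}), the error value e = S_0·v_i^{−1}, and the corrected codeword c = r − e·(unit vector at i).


S = (8, 6, 11), error at position 2, error magnitude e = 1, c = [2, 12, 9, 6, 0].

Step 1: column multipliers v_i = (∏_{j≠i}(α_i − α_j))^{−1} mod 13.
  i = 1 (α = 9): (9−4)(9−12)(9−7)(9−10) = 5·(−3)·2·(−1) = 30 ≡ 4, so v_1 = 4^{−1} = 10 (mod 13).
  i = 2 (α = 4): (4−9)(4−12)(4−7)(4−10) = (−5)·(−8)·(−3)·(−6) = 720 ≡ 5, so v_2 = 5^{−1} = 8 (mod 13).
  i = 3 (α = 12): (12−9)(12−4)(12−7)(12−10) = 3·8·5·2 = 240 ≡ 6, so v_3 = 6^{−1} = 11 (mod 13).
  i = 4 (α = 7): (7−9)(7−4)(7−12)(7−10) = (−2)·3·(−5)·(−3) = −90 ≡ 1, so v_4 = 1^{−1} = 1 (mod 13).
  i = 5 (α = 10): (10−9)(10−4)(10−12)(10−7) = 1·6·(−2)·3 = −36 ≡ 3, so v_5 = 3^{−1} = 9 (mod 13).
  v = [10, 8, 11, 1, 9].
Step 2: syndromes of r = [2, 0, 9, 6, 0] (all sums mod 13).
  S_0 = Σ v_i r_i = 10·2 + 8·0 + 11·9 + 1·6 + 9·0 = 125 ≡ 8.
  S_1 = Σ v_i α_i r_i = 10·9·2 + 8·4·0 + 11·12·9 + 1·7·6 + 9·10·0 = 1410 ≡ 6.
  α_i^2 mod 13 = [3, 3, 1, 10, 9].
  S_2 = Σ v_i α_i^2 r_i = 10·3·2 + 8·3·0 + 11·1·9 + 1·10·6 + 9·9·0 = 219 ≡ 11.
  S = (8, 6, 11) ≠ 0, so r is not a codeword (an error is present).
Step 3: locate the error. For a single error e at position i, S_ℓ = v_i·e·α_i^ℓ, so α_err = S_1/S_0.
  S_0^{−1} = 8^{−1} = 5 (mod 13), so α_err = 6·5 = 30 ≡ 4 = α_2. Error position i = 2.
  Consistency check: S_2/S_1 = 11·11 = 121 ≡ 4 = α_err ✓ (single-error assumption holds).
Step 4: error magnitude e = S_0/v_2 = S_0·∏_{j≠2}(α_2 − α_j) = 8·5 = 40 ≡ 1 (mod 13).
Step 5: correct position 2: c_2 = r_2 − e = 0 − 1 ≡ 12 (mod 13). Hence c = [2, 12, 9, 6, 0].
  Check: interpolating c through the α_i gives m(x) = 7 + 11·x (degree < 2) with m(α_i) = c_i for every i, so c is indeed a codeword.


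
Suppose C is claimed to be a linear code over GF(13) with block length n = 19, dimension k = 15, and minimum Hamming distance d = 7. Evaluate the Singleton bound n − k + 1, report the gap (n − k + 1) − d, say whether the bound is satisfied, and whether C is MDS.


Singleton RHS = n − k + 1 = 5, slack = -2, bound violated (no such code; not MDS).

Singleton bound: d ≤ n − k + 1.
Here n = 19, k = 15, so n − k + 1 = 5.
Given d = 7, check d ≤ 5: NO.
Slack = (n − k + 1) − d = -2.
The slack is negative: d = 7 exceeds n − k + 1 = 5 by 2, so the Singleton bound is violated and no linear [19, 15, 7]_13 code can exist. In particular it is not MDS (MDS requires d = n − k + 1 exactly).
Description: the claimed parameters are [19, 15, 7]_13; such a code would be impossible (violates the Singleton bound).


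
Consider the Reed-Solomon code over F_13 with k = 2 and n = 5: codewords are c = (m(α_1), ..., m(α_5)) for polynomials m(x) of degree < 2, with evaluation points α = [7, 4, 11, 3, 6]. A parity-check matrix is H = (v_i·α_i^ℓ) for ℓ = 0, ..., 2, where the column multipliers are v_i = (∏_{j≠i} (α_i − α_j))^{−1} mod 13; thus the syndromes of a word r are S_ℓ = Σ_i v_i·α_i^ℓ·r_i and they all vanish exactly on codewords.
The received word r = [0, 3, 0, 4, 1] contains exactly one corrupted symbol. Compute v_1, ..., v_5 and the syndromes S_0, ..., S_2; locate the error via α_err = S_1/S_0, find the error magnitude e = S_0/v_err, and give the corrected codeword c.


S = (2, 9, 8), error at position 3, error magnitude e = 4, c = [0, 3, 9, 4, 1].

Step 1: column multipliers v_i = (∏_{j≠i}(α_i − α_j))^{−1} mod 13.
  i = 1 (α = 7): (7−4)(7−11)(7−3)(7−6) = 3·(−4)·4·1 = −48 ≡ 4, so v_1 = 4^{−1} = 10 (mod 13).
  i = 2 (α = 4): (4−7)(4−11)(4−3)(4−6) = (−3)·(−7)·1·(−2) = −42 ≡ 10, so v_2 = 10^{−1} = 4 (mod 13).
  i = 3 (α = 11): (11−7)(11−4)(11−3)(11−6) = 4·7·8·5 = 1120 ≡ 2, so v_3 = 2^{−1} = 7 (mod 13).
  i = 4 (α = 3): (3−7)(3−4)(3−11)(3−6) = (−4)·(−1)·(−8)·(−3) = 96 ≡ 5, so v_4 = 5^{−1} = 8 (mod 13).
  i = 5 (α = 6): (6−7)(6−4)(6−11)(6−3) = (−1)·2·(−5)·3 = 30 ≡ 4, so v_5 = 4^{−1} = 10 (mod 13).
  v = [10, 4, 7, 8, 10].
Step 2: syndromes of r = [0, 3, 0, 4, 1] (all sums mod 13).
  S_0 = Σ v_i r_i = 10·0 + 4·3 + 7·0 + 8·4 + 10·1 = 54 ≡ 2.
  S_1 = Σ v_i α_i r_i = 10·7·0 + 4·4·3 + 7·11·0 + 8·3·4 + 10·6·1 = 204 ≡ 9.
  α_i^2 mod 13 = [10, 3, 4, 9, 10].
  S_2 = Σ v_i α_i^2 r_i = 10·10·0 + 4·3·3 + 7·4·0 + 8·9·4 + 10·10·1 = 424 ≡ 8.
  S = (2, 9, 8) ≠ 0, so r is not a codeword (an error is present).
Step 3: locate the error. For a single error e at position i, S_ℓ = v_i·e·α_i^ℓ, so α_err = S_1/S_0.
  S_0^{−1} = 2^{−1} = 7 (mod 13), so α_err = 9·7 = 63 ≡ 11 = α_3. Error position i = 3.
  Consistency check: S_2/S_1 = 8·3 = 24 ≡ 11 = α_err ✓ (single-error assumption holds).
Step 4: error magnitude e = S_0/v_3 = S_0·∏_{j≠3}(α_3 − α_j) = 2·2 = 4 ≡ 4 (mod 13).
Step 5: correct position 3: c_3 = r_3 − e = 0 − 4 ≡ 9 (mod 13). Hence c = [0, 3, 9, 4, 1].
  Check: interpolating c through the α_i gives m(x) = 7 + 12·x (degree < 2) with m(α_i) = c_i for every i, so c is indeed a codeword.


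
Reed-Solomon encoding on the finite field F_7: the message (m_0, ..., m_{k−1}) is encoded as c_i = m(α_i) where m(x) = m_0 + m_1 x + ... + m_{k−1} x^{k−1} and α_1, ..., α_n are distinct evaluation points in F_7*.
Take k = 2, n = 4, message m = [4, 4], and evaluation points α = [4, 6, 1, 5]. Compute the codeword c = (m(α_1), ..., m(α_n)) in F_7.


c = [6, 0, 1, 3]

Message polynomial: m(x) = 4 + 4·x (mod 7).
For each evaluation point α_i, compute m(α_i) mod 7:
  α_1 = 4: Horner steps 4 → 6, so m(4) = 6.
  α_2 = 6: Horner steps 4 → 0, so m(6) = 0.
  α_3 = 1: Horner steps 4 → 1, so m(1) = 1.
  α_4 = 5: Horner steps 4 → 3, so m(5) = 3.
Codeword c = [6, 0, 1, 3] ∈ F_7^4.


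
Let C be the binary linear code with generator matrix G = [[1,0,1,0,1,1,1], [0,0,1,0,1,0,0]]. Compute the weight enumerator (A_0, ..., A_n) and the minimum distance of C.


Weight distribution: A_0 = 1, A_2 = 1, A_3 = 1, A_5 = 1. Minimum distance d = 2.

Enumerate all 2^2 = 4 messages m ∈ F_2^2.
For each, compute codeword c = mG in F_2^7, then tally its weight.
  m = 00 → c = 0000000, weight = 0.
  m = 10 → c = 1010111, weight = 5.
  m = 01 → c = 0010100, weight = 2.
  m = 11 → c = 1000011, weight = 3.
Tally weights:
  weight 0: 1 codewords.
  weight 2: 1 codewords.
  weight 3: 1 codewords.
  weight 5: 1 codewords.
Minimum distance d = smallest w > 0 with A_w > 0 = 2.
Sanity: Σ A_w = 4 = 2^2 = 4 ✓.


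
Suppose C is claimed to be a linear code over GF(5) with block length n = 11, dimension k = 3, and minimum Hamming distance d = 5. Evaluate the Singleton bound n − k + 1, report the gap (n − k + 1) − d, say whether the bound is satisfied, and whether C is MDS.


Singleton RHS = n − k + 1 = 9, slack = 4, bound satisfied, not MDS.

Singleton bound: d ≤ n − k + 1.
Here n = 11, k = 3, so n − k + 1 = 9.
Given d = 5, check d ≤ 9: YES.
Slack = (n − k + 1) − d = 4.
The code is NOT MDS (slack = 4 > 0).
Description: the claimed parameters are [11, 3, 5]_5; such a code would be non-MDS.


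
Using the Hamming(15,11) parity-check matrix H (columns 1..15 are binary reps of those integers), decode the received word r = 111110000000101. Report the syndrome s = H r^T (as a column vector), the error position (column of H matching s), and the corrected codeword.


s = (0, 0, 1, 1)^T, error position = 3, corrected codeword c = 110110000000101

Compute s = H r^T mod 2 one row at a time:
  s_1 = 0 + 0 + 0 + 0 + 0 + 1 + 0 + 1 = 2 ≡ 0 (mod 2).
  s_2 = 1 + 1 + 0 + 0 + 0 + 1 + 0 + 1 = 4 ≡ 0 (mod 2).
  s_3 = 1 + 1 + 0 + 0 + 0 + 0 + 0 + 1 = 3 ≡ 1 (mod 2).
  s_4 = 1 + 1 + 1 + 0 + 0 + 0 + 1 + 1 = 5 ≡ 1 (mod 2).
s = (0, 0, 1, 1)^T — this equals column 3 of H (binary 0011), so error is at position 3.
Correct: flip bit 3 of r = 111110000000101 to get c = 110110000000101.


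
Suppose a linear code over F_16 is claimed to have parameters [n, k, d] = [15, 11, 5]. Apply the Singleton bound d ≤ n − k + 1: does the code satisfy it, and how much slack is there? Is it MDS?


Singleton RHS = n − k + 1 = 5, slack = 0, bound satisfied, MDS.

Singleton bound: d ≤ n − k + 1.
Here n = 15, k = 11, so n − k + 1 = 5.
Given d = 5, check d ≤ 5: YES.
Slack = (n − k + 1) − d = 0.
The code is MDS (slack = 0).
Description: the claimed parameters are [15, 11, 5]_16; such a code would be MDS (meets Singleton bound).


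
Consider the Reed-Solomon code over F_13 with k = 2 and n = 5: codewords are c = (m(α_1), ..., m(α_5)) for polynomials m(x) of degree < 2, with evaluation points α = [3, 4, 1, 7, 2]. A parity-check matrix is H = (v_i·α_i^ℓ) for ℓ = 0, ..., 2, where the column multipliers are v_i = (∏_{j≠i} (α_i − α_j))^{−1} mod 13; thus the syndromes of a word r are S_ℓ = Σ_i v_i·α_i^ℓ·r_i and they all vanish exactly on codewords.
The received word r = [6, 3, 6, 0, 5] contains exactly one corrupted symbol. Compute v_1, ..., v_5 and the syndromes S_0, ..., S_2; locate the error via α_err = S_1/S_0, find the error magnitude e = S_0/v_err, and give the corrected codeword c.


S = (10, 4, 12), error at position 1, error magnitude e = 2, c = [4, 3, 6, 0, 5].

Step 1: column multipliers v_i = (∏_{j≠i}(α_i − α_j))^{−1} mod 13.
  i = 1 (α = 3): (3−4)(3−1)(3−7)(3−2) = (−1)·2·(−4)·1 = 8 ≡ 8, so v_1 = 8^{−1} = 5 (mod 13).
  i = 2 (α = 4): (4−3)(4−1)(4−7)(4−2) = 1·3·(−3)·2 = −18 ≡ 8, so v_2 = 8^{−1} = 5 (mod 13).
  i = 3 (α = 1): (1−3)(1−4)(1−7)(1−2) = (−2)·(−3)·(−6)·(−1) = 36 ≡ 10, so v_3 = 10^{−1} = 4 (mod 13).
  i = 4 (α = 7): (7−3)(7−4)(7−1)(7−2) = 4·3·6·5 = 360 ≡ 9, so v_4 = 9^{−1} = 3 (mod 13).
  i = 5 (α = 2): (2−3)(2−4)(2−1)(2−7) = (−1)·(−2)·1·(−5) = −10 ≡ 3, so v_5 = 3^{−1} = 9 (mod 13).
  v = [5, 5, 4, 3, 9].
Step 2: syndromes of r = [6, 3, 6, 0, 5] (all sums mod 13).
  S_0 = Σ v_i r_i = 5·6 + 5·3 + 4·6 + 3·0 + 9·5 = 114 ≡ 10.
  S_1 = Σ v_i α_i r_i = 5·3·6 + 5·4·3 + 4·1·6 + 3·7·0 + 9·2·5 = 264 ≡ 4.
  α_i^2 mod 13 = [9, 3, 1, 10, 4].
  S_2 = Σ v_i α_i^2 r_i = 5·9·6 + 5·3·3 + 4·1·6 + 3·10·0 + 9·4·5 = 519 ≡ 12.
  S = (10, 4, 12) ≠ 0, so r is not a codeword (an error is present).
Step 3: locate the error. For a single error e at position i, S_ℓ = v_i·e·α_i^ℓ, so α_err = S_1/S_0.
  S_0^{−1} = 10^{−1} = 4 (mod 13), so α_err = 4·4 = 16 ≡ 3 = α_1. Error position i = 1.
  Consistency check: S_2/S_1 = 12·10 = 120 ≡ 3 = α_err ✓ (single-error assumption holds).
Step 4: error magnitude e = S_0/v_1 = S_0·∏_{j≠1}(α_1 − α_j) = 10·8 = 80 ≡ 2 (mod 13).
Step 5: correct position 1: c_1 = r_1 − e = 6 − 2 ≡ 4 (mod 13). Hence c = [4, 3, 6, 0, 5].
  Check: interpolating c through the α_i gives m(x) = 7 + 12·x (degree < 2) with m(α_i) = c_i for every i, so c is indeed a codeword.


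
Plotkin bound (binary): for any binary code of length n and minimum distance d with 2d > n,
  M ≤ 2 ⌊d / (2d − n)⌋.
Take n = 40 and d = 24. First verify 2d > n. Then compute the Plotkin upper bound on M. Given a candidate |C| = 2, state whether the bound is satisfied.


Plotkin bound M ≤ 6; given |C| = 2 ≤ bound (satisfied).

Check applicability: 2d = 48, n = 40.
2d − n = 8 > 0, so Plotkin applies.
Compute d/(2d−n) = 24/8 ≈ 3.0000.
⌊d/(2d−n)⌋ = 3.
Plotkin bound: M ≤ 2·3 = 6.
Given |C| = 2, check: satisfied.
This |C| is below the Plotkin bound.


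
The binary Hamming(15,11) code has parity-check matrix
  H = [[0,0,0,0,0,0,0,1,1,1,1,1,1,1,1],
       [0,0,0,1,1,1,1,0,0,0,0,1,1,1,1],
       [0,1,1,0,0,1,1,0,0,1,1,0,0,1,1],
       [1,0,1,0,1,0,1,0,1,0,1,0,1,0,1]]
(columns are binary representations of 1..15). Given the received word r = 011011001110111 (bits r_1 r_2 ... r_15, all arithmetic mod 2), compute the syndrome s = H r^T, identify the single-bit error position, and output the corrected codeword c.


s = (0, 1, 1, 0)^T, error position = 6, corrected codeword c = 011010001110111

Compute s = H r^T mod 2 one row at a time:
  s_1 = 0 + 1 + 1 + 1 + 0 + 1 + 1 + 1 = 6 ≡ 0 (mod 2).
  s_2 = 0 + 1 + 1 + 0 + 0 + 1 + 1 + 1 = 5 ≡ 1 (mod 2).
  s_3 = 1 + 1 + 1 + 0 + 1 + 1 + 1 + 1 = 7 ≡ 1 (mod 2).
  s_4 = 0 + 1 + 1 + 0 + 1 + 1 + 1 + 1 = 6 ≡ 0 (mod 2).
s = (0, 1, 1, 0)^T — this equals column 6 of H (binary 0110), so error is at position 6.
Correct: flip bit 6 of r = 011011001110111 to get c = 011010001110111.


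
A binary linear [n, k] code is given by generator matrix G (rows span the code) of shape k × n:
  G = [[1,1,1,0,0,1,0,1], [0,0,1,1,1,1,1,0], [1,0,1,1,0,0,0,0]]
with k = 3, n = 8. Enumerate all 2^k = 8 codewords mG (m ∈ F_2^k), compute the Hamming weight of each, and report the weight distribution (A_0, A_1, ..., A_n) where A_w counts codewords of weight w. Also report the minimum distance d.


Weight distribution: A_0 = 1, A_3 = 1, A_4 = 2, A_5 = 3, A_6 = 1. Minimum distance d = 3.

Enumerate all 2^3 = 8 messages m ∈ F_2^3.
For each, compute codeword c = mG in F_2^8, then tally its weight.
  m = 000 → c = 00000000, weight = 0.
  m = 100 → c = 11100101, weight = 5.
  m = 010 → c = 00111110, weight = 5.
  m = 110 → c = 11011011, weight = 6.
  m = 001 → c = 10110000, weight = 3.
  m = 101 → c = 01010101, weight = 4.
  m = 011 → c = 10001110, weight = 4.
  m = 111 → c = 01101011, weight = 5.
Tally weights:
  weight 0: 1 codewords.
  weight 3: 1 codewords.
  weight 4: 2 codewords.
  weight 5: 3 codewords.
  weight 6: 1 codewords.
Minimum distance d = smallest w > 0 with A_w > 0 = 3.
Sanity: Σ A_w = 8 = 2^3 = 8 ✓.


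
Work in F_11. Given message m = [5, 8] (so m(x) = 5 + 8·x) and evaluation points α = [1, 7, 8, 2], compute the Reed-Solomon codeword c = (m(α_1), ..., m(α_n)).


c = [2, 6, 3, 10]

Message polynomial: m(x) = 5 + 8·x (mod 11).
For each evaluation point α_i, compute m(α_i) mod 11:
  α_1 = 1: Horner steps 8 → 2, so m(1) = 2.
  α_2 = 7: Horner steps 8 → 6, so m(7) = 6.
  α_3 = 8: Horner steps 8 → 3, so m(8) = 3.
  α_4 = 2: Horner steps 8 → 10, so m(2) = 10.
Codeword c = [2, 6, 3, 10] ∈ F_11^4.


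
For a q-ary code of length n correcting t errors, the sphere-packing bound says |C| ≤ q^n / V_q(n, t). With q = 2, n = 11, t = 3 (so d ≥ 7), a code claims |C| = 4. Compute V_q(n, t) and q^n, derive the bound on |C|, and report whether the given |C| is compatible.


V_q(n, t) = 232, q^n = 2048, Hamming bound = 8, |C| = 4 ≤ bound (satisfied).

Step 1: Compute V_q(n, t) = Σ_{j=0}^3 C(n, j) (q−1)^j.
  j = 0: C(11,0)·(1)^0 = 1·1 = 1.
  j = 1: C(11,1)·(1)^1 = 11·1 = 11.
  j = 2: C(11,2)·(1)^2 = 55·1 = 55.
  j = 3: C(11,3)·(1)^3 = 165·1 = 165.
  V_q(n, t) = 1 + 11 + 55 + 165 = 232.
Step 2: q^n = 2^11 = 2048.
Step 3: Hamming bound ⌊q^n / V_q(n,t)⌋ = ⌊2048/232⌋ = 8.
Step 4: Compare |C| = 4 to 8: satisfied.
The claimed |C| lies below the Hamming bound.


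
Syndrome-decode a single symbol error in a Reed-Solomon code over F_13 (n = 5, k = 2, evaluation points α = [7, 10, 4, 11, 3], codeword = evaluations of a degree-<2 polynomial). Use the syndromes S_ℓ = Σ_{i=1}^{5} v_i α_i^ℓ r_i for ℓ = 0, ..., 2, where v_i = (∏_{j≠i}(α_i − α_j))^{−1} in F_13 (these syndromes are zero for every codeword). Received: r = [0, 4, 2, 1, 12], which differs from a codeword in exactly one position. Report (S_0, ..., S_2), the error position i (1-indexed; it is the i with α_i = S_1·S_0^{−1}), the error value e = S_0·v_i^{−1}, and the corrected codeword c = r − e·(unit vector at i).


S = (8, 6, 11), error at position 3, error magnitude e = 6, c = [0, 4, 9, 1, 12].

Step 1: column multipliers v_i = (∏_{j≠i}(α_i − α_j))^{−1} mod 13.
  i = 1 (α = 7): (7−10)(7−4)(7−11)(7−3) = (−3)·3·(−4)·4 = 144 ≡ 1, so v_1 = 1^{−1} = 1 (mod 13).
  i = 2 (α = 10): (10−7)(10−4)(10−11)(10−3) = 3·6·(−1)·7 = −126 ≡ 4, so v_2 = 4^{−1} = 10 (mod 13).
  i = 3 (α = 4): (4−7)(4−10)(4−11)(4−3) = (−3)·(−6)·(−7)·1 = −126 ≡ 4, so v_3 = 4^{−1} = 10 (mod 13).
  i = 4 (α = 11): (11−7)(11−10)(11−4)(11−3) = 4·1·7·8 = 224 ≡ 3, so v_4 = 3^{−1} = 9 (mod 13).
  i = 5 (α = 3): (3−7)(3−10)(3−4)(3−11) = (−4)·(−7)·(−1)·(−8) = 224 ≡ 3, so v_5 = 3^{−1} = 9 (mod 13).
  v = [1, 10, 10, 9, 9].
Step 2: syndromes of r = [0, 4, 2, 1, 12] (all sums mod 13).
  S_0 = Σ v_i r_i = 1·0 + 10·4 + 10·2 + 9·1 + 9·12 = 177 ≡ 8.
  S_1 = Σ v_i α_i r_i = 1·7·0 + 10·10·4 + 10·4·2 + 9·11·1 + 9·3·12 = 903 ≡ 6.
  α_i^2 mod 13 = [10, 9, 3, 4, 9].
  S_2 = Σ v_i α_i^2 r_i = 1·10·0 + 10·9·4 + 10·3·2 + 9·4·1 + 9·9·12 = 1428 ≡ 11.
  S = (8, 6, 11) ≠ 0, so r is not a codeword (an error is present).
Step 3: locate the error. For a single error e at position i, S_ℓ = v_i·e·α_i^ℓ, so α_err = S_1/S_0.
  S_0^{−1} = 8^{−1} = 5 (mod 13), so α_err = 6·5 = 30 ≡ 4 = α_3. Error position i = 3.
  Consistency check: S_2/S_1 = 11·11 = 121 ≡ 4 = α_err ✓ (single-error assumption holds).
Step 4: error magnitude e = S_0/v_3 = S_0·∏_{j≠3}(α_3 − α_j) = 8·4 = 32 ≡ 6 (mod 13).
Step 5: correct position 3: c_3 = r_3 − e = 2 − 6 ≡ 9 (mod 13). Hence c = [0, 4, 9, 1, 12].
  Check: interpolating c through the α_i gives m(x) = 8 + 10·x (degree < 2) with m(α_i) = c_i for every i, so c is indeed a codeword.


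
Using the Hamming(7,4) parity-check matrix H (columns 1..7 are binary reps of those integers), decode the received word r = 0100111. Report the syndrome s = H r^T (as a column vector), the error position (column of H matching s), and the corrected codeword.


s = (1, 1, 0)^T, error position = 6, corrected codeword c = 0100101

Compute s = H r^T mod 2 one row at a time:
  s_1 = 0 + 1 + 1 + 1 = 3 ≡ 1 (mod 2).
  s_2 = 1 + 0 + 1 + 1 = 3 ≡ 1 (mod 2).
  s_3 = 0 + 0 + 1 + 1 = 2 ≡ 0 (mod 2).
s = (1, 1, 0)^T — this equals column 6 of H (binary 110), so error is at position 6.
Correct: flip bit 6 of r = 0100111 to get c = 0100101.


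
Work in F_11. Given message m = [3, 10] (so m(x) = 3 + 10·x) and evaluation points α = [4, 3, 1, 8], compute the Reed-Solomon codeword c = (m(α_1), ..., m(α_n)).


c = [10, 0, 2, 6]

Message polynomial: m(x) = 3 + 10·x (mod 11).
For each evaluation point α_i, compute m(α_i) mod 11:
  α_1 = 4: Horner steps 10 → 10, so m(4) = 10.
  α_2 = 3: Horner steps 10 → 0, so m(3) = 0.
  α_3 = 1: Horner steps 10 → 2, so m(1) = 2.
  α_4 = 8: Horner steps 10 → 6, so m(8) = 6.
Codeword c = [10, 0, 2, 6] ∈ F_11^4.


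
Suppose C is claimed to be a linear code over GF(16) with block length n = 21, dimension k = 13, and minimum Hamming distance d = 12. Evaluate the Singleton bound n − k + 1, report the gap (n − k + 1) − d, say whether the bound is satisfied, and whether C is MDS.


Singleton RHS = n − k + 1 = 9, slack = -3, bound violated (no such code; not MDS).

Singleton bound: d ≤ n − k + 1.
Here n = 21, k = 13, so n − k + 1 = 9.
Given d = 12, check d ≤ 9: NO.
Slack = (n − k + 1) − d = -3.
The slack is negative: d = 12 exceeds n − k + 1 = 9 by 3, so the Singleton bound is violated and no linear [21, 13, 12]_16 code can exist. In particular it is not MDS (MDS requires d = n − k + 1 exactly).
Description: the claimed parameters are [21, 13, 12]_16; such a code would be impossible (violates the Singleton bound).


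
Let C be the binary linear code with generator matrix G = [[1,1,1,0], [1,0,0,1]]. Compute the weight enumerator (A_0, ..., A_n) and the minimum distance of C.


Weight distribution: A_0 = 1, A_2 = 1, A_3 = 2. Minimum distance d = 2.

Enumerate all 2^2 = 4 messages m ∈ F_2^2.
For each, compute codeword c = mG in F_2^4, then tally its weight.
  m = 00 → c = 0000, weight = 0.
  m = 10 → c = 1110, weight = 3.
  m = 01 → c = 1001, weight = 2.
  m = 11 → c = 0111, weight = 3.
Tally weights:
  weight 0: 1 codewords.
  weight 2: 1 codewords.
  weight 3: 2 codewords.
Minimum distance d = smallest w > 0 with A_w > 0 = 2.
Sanity: Σ A_w = 4 = 2^2 = 4 ✓.


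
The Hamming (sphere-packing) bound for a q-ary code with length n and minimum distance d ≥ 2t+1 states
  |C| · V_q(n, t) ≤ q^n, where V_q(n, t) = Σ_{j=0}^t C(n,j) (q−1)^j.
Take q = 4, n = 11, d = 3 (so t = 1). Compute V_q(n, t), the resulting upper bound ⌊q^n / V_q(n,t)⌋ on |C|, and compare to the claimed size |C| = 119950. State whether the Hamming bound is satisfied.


V_q(n, t) = 34, q^n = 4194304, Hamming bound = 123361, |C| = 119950 ≤ bound (satisfied).

Step 1: Compute V_q(n, t) = Σ_{j=0}^1 C(n, j) (q−1)^j.
  j = 0: C(11,0)·(3)^0 = 1·1 = 1.
  j = 1: C(11,1)·(3)^1 = 11·3 = 33.
  V_q(n, t) = 1 + 33 = 34.
Step 2: q^n = 4^11 = 4194304.
Step 3: Hamming bound ⌊q^n / V_q(n,t)⌋ = ⌊4194304/34⌋ = 123361.
Step 4: Compare |C| = 119950 to 123361: satisfied.
The claimed |C| lies below the Hamming bound.


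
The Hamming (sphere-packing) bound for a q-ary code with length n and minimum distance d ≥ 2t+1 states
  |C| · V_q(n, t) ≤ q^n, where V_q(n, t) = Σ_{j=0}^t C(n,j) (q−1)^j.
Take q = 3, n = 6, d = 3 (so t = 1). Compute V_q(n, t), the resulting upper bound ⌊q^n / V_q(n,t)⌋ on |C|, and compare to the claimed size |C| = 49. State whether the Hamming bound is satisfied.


V_q(n, t) = 13, q^n = 729, Hamming bound = 56, |C| = 49 ≤ bound (satisfied).

Step 1: Compute V_q(n, t) = Σ_{j=0}^1 C(n, j) (q−1)^j.
  j = 0: C(6,0)·(2)^0 = 1·1 = 1.
  j = 1: C(6,1)·(2)^1 = 6·2 = 12.
  V_q(n, t) = 1 + 12 = 13.
Step 2: q^n = 3^6 = 729.
Step 3: Hamming bound ⌊q^n / V_q(n,t)⌋ = ⌊729/13⌋ = 56.
Step 4: Compare |C| = 49 to 56: satisfied.
The claimed |C| lies below the Hamming bound.


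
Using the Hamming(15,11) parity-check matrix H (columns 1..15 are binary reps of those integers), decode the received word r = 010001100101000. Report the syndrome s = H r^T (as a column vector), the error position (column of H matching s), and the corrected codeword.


s = (0, 1, 0, 1)^T, error position = 5, corrected codeword c = 010011100101000

Compute s = H r^T mod 2 one row at a time:
  s_1 = 0 + 0 + 1 + 0 + 1 + 0 + 0 + 0 = 2 ≡ 0 (mod 2).
  s_2 = 0 + 0 + 1 + 1 + 1 + 0 + 0 + 0 = 3 ≡ 1 (mod 2).
  s_3 = 1 + 0 + 1 + 1 + 1 + 0 + 0 + 0 = 4 ≡ 0 (mod 2).
  s_4 = 0 + 0 + 0 + 1 + 0 + 0 + 0 + 0 = 1 ≡ 1 (mod 2).
s = (0, 1, 0, 1)^T — this equals column 5 of H (binary 0101), so error is at position 5.
Correct: flip bit 5 of r = 010001100101000 to get c = 010011100101000.


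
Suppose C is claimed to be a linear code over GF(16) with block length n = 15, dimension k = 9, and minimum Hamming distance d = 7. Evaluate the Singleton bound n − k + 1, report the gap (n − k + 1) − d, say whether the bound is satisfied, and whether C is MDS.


Singleton RHS = n − k + 1 = 7, slack = 0, bound satisfied, MDS.

Singleton bound: d ≤ n − k + 1.
Here n = 15, k = 9, so n − k + 1 = 7.
Given d = 7, check d ≤ 7: YES.
Slack = (n − k + 1) − d = 0.
The code is MDS (slack = 0).
Description: the claimed parameters are [15, 9, 7]_16; such a code would be MDS (meets Singleton bound).


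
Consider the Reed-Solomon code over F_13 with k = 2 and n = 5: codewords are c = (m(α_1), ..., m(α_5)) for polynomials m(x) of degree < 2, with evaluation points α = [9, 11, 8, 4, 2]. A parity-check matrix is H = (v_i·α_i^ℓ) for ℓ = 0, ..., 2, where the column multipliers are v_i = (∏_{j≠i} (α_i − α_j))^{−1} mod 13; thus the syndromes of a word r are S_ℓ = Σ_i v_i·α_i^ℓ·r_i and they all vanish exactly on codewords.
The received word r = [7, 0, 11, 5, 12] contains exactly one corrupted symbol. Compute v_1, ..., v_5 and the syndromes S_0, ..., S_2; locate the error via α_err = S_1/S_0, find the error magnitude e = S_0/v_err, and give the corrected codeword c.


S = (1, 8, 12), error at position 3, error magnitude e = 7, c = [7, 0, 4, 5, 12].

Step 1: column multipliers v_i = (∏_{j≠i}(α_i − α_j))^{−1} mod 13.
  i = 1 (α = 9): (9−11)(9−8)(9−4)(9−2) = (−2)·1·5·7 = −70 ≡ 8, so v_1 = 8^{−1} = 5 (mod 13).
  i = 2 (α = 11): (11−9)(11−8)(11−4)(11−2) = 2·3·7·9 = 378 ≡ 1, so v_2 = 1^{−1} = 1 (mod 13).
  i = 3 (α = 8): (8−9)(8−11)(8−4)(8−2) = (−1)·(−3)·4·6 = 72 ≡ 7, so v_3 = 7^{−1} = 2 (mod 13).
  i = 4 (α = 4): (4−9)(4−11)(4−8)(4−2) = (−5)·(−7)·(−4)·2 = −280 ≡ 6, so v_4 = 6^{−1} = 11 (mod 13).
  i = 5 (α = 2): (2−9)(2−11)(2−8)(2−4) = (−7)·(−9)·(−6)·(−2) = 756 ≡ 2, so v_5 = 2^{−1} = 7 (mod 13).
  v = [5, 1, 2, 11, 7].
Step 2: syndromes of r = [7, 0, 11, 5, 12] (all sums mod 13).
  S_0 = Σ v_i r_i = 5·7 + 1·0 + 2·11 + 11·5 + 7·12 = 196 ≡ 1.
  S_1 = Σ v_i α_i r_i = 5·9·7 + 1·11·0 + 2·8·11 + 11·4·5 + 7·2·12 = 879 ≡ 8.
  α_i^2 mod 13 = [3, 4, 12, 3, 4].
  S_2 = Σ v_i α_i^2 r_i = 5·3·7 + 1·4·0 + 2·12·11 + 11·3·5 + 7·4·12 = 870 ≡ 12.
  S = (1, 8, 12) ≠ 0, so r is not a codeword (an error is present).
Step 3: locate the error. For a single error e at position i, S_ℓ = v_i·e·α_i^ℓ, so α_err = S_1/S_0.
  S_0^{−1} = 1^{−1} = 1 (mod 13), so α_err = 8·1 = 8 ≡ 8 = α_3. Error position i = 3.
  Consistency check: S_2/S_1 = 12·5 = 60 ≡ 8 = α_err ✓ (single-error assumption holds).
Step 4: error magnitude e = S_0/v_3 = S_0·∏_{j≠3}(α_3 − α_j) = 1·7 = 7 ≡ 7 (mod 13).
Step 5: correct position 3: c_3 = r_3 − e = 11 − 7 ≡ 4 (mod 13). Hence c = [7, 0, 4, 5, 12].
  Check: interpolating c through the α_i gives m(x) = 6 + 3·x (degree < 2) with m(α_i) = c_i for every i, so c is indeed a codeword.


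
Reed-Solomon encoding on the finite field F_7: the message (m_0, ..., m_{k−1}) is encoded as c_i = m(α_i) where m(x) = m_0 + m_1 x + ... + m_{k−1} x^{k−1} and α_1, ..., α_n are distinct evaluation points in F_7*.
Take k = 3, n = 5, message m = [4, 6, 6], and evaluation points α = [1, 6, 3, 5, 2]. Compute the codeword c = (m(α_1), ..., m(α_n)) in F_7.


c = [2, 4, 6, 2, 5]

Message polynomial: m(x) = 4 + 6·x + 6·x^2 (mod 7).
For each evaluation point α_i, compute m(α_i) mod 7:
  α_1 = 1: Horner steps 6 → 5 → 2, so m(1) = 2.
  α_2 = 6: Horner steps 6 → 0 → 4, so m(6) = 4.
  α_3 = 3: Horner steps 6 → 3 → 6, so m(3) = 6.
  α_4 = 5: Horner steps 6 → 1 → 2, so m(5) = 2.
  α_5 = 2: Horner steps 6 → 4 → 5, so m(2) = 5.
Codeword c = [2, 4, 6, 2, 5] ∈ F_7^5.


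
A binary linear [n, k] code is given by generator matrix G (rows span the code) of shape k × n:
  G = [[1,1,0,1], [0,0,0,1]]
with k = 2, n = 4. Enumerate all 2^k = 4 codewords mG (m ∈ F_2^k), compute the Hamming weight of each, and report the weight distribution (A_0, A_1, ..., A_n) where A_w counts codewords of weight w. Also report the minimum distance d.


Weight distribution: A_0 = 1, A_1 = 1, A_2 = 1, A_3 = 1. Minimum distance d = 1.

Enumerate all 2^2 = 4 messages m ∈ F_2^2.
For each, compute codeword c = mG in F_2^4, then tally its weight.
  m = 00 → c = 0000, weight = 0.
  m = 10 → c = 1101, weight = 3.
  m = 01 → c = 0001, weight = 1.
  m = 11 → c = 1100, weight = 2.
Tally weights:
  weight 0: 1 codewords.
  weight 1: 1 codewords.
  weight 2: 1 codewords.
  weight 3: 1 codewords.
Minimum distance d = smallest w > 0 with A_w > 0 = 1.
Sanity: Σ A_w = 4 = 2^2 = 4 ✓.


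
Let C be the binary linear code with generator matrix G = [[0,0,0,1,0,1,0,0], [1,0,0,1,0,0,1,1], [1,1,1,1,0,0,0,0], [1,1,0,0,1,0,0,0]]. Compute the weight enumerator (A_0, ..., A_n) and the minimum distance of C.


Weight distribution: A_0 = 1, A_2 = 1, A_3 = 3, A_4 = 5, A_5 = 4, A_6 = 1, A_7 = 1. Minimum distance d = 2.

Enumerate all 2^4 = 16 messages m ∈ F_2^4.
For each, compute codeword c = mG in F_2^8, then tally its weight.
  m = 0000 → c = 00000000, weight = 0.
  m = 1000 → c = 00010100, weight = 2.
  m = 0100 → c = 10010011, weight = 4.
  m = 1100 → c = 10000111, weight = 4.
  m = 0010 → c = 11110000, weight = 4.
  m = 1010 → c = 11100100, weight = 4.
  m = 0110 → c = 01100011, weight = 4.
  m = 1110 → c = 01110111, weight = 6.
  m = 0001 → c = 11001000, weight = 3.
  m = 1001 → c = 11011100, weight = 5.
  m = 0101 → c = 01011011, weight = 5.
  m = 1101 → c = 01001111, weight = 5.
  m = 0011 → c = 00111000, weight = 3.
  m = 1011 → c = 00101100, weight = 3.
  m = 0111 → c = 10101011, weight = 5.
  m = 1111 → c = 10111111, weight = 7.
Tally weights:
  weight 0: 1 codewords.
  weight 2: 1 codewords.
  weight 3: 3 codewords.
  weight 4: 5 codewords.
  weight 5: 4 codewords.
  weight 6: 1 codewords.
  weight 7: 1 codewords.
Minimum distance d = smallest w > 0 with A_w > 0 = 2.
Sanity: Σ A_w = 16 = 2^4 = 16 ✓.
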